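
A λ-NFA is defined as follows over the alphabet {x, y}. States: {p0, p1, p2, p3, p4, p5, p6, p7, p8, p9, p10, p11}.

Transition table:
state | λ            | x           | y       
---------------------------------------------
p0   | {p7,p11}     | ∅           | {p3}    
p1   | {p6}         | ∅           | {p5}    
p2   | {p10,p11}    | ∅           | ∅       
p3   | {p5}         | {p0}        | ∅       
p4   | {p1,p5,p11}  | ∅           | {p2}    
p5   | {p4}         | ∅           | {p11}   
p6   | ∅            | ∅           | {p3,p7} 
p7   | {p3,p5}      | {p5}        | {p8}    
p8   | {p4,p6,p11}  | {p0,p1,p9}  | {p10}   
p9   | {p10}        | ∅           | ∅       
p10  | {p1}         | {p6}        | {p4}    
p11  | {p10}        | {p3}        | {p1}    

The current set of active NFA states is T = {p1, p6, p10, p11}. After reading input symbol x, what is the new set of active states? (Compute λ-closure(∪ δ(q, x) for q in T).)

p10 on x → {p6}.
p11 on x → {p3}.
No x-transition from p1, p6.
Union after reading x: {p3, p6}.
Now take the λ-closure:
From p3 via λ: add p5.
From p5 via λ: add p4.
From p4 via λ: add p1, p11.
From p11 via λ: add p10.
No new states can be added; the closed set is {p1, p3, p4, p5, p6, p10, p11}.

{p1, p3, p4, p5, p6, p10, p11}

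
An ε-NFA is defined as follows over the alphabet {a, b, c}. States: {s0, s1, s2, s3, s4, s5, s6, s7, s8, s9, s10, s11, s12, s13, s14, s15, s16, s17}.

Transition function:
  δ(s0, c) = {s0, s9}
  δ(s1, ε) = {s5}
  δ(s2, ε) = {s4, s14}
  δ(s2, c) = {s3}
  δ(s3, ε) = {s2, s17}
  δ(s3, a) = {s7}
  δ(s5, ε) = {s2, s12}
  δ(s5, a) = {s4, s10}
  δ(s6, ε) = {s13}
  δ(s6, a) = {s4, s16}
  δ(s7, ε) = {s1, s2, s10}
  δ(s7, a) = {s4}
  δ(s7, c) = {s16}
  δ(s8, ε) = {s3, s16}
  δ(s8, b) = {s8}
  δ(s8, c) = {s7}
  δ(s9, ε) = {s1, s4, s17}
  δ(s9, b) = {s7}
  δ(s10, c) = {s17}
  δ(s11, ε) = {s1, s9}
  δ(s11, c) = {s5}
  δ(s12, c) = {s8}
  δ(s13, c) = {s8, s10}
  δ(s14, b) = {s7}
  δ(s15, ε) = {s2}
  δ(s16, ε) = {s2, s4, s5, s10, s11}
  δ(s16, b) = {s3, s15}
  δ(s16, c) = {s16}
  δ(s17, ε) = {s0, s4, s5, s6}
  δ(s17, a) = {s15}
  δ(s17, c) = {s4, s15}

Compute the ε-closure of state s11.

{s0, s1, s2, s4, s5, s6, s9, s11, s12, s13, s14, s17}

Start with {s11}.
From s11 via ε: add s1, s9.
From s1 via ε: add s5.
From s9 via ε: add s4, s17.
From s5 via ε: add s2, s12.
From s17 via ε: add s0, s6.
From s2 via ε: add s14.
From s6 via ε: add s13.
No new states can be added; the closed set is {s0, s1, s2, s4, s5, s6, s9, s11, s12, s13, s14, s17}.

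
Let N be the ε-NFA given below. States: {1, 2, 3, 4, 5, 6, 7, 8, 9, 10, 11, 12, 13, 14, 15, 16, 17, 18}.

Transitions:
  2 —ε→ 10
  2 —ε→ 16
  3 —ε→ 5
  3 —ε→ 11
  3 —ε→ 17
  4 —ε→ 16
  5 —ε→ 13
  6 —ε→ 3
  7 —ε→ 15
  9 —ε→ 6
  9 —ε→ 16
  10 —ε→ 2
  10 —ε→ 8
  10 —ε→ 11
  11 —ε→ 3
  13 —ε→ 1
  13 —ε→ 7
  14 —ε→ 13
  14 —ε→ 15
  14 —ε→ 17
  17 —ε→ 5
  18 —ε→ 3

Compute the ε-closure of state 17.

Start with {17}.
From 17 via ε: add 5.
From 5 via ε: add 13.
From 13 via ε: add 1, 7.
From 7 via ε: add 15.
No new states can be added; the closed set is {1, 5, 7, 13, 15, 17}.

{1, 5, 7, 13, 15, 17}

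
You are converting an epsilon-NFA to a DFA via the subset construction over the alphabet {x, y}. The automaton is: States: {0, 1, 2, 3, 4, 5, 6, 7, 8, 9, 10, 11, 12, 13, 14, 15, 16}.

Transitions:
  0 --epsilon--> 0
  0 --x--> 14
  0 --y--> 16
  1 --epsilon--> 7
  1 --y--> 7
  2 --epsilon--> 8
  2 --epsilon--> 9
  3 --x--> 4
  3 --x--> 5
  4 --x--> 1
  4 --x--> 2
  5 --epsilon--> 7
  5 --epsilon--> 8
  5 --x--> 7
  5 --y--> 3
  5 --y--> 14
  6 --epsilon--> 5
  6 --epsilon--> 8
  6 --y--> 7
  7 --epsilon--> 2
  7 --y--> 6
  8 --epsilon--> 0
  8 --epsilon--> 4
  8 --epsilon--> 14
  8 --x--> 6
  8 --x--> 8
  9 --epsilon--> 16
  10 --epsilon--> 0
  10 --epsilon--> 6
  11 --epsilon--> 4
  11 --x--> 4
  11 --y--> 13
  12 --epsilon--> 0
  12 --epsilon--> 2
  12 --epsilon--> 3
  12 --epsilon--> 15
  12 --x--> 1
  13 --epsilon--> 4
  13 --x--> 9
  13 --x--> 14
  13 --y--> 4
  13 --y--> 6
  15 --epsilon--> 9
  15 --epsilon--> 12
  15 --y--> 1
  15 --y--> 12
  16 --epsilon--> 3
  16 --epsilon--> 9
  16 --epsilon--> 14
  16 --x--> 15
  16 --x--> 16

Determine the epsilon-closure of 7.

{0, 2, 3, 4, 7, 8, 9, 14, 16}

Start with {7}.
From 7 via epsilon: add 2.
From 2 via epsilon: add 8, 9.
From 8 via epsilon: add 0, 4, 14.
From 9 via epsilon: add 16.
From 16 via epsilon: add 3.
No new states can be added; the closed set is {0, 2, 3, 4, 7, 8, 9, 14, 16}.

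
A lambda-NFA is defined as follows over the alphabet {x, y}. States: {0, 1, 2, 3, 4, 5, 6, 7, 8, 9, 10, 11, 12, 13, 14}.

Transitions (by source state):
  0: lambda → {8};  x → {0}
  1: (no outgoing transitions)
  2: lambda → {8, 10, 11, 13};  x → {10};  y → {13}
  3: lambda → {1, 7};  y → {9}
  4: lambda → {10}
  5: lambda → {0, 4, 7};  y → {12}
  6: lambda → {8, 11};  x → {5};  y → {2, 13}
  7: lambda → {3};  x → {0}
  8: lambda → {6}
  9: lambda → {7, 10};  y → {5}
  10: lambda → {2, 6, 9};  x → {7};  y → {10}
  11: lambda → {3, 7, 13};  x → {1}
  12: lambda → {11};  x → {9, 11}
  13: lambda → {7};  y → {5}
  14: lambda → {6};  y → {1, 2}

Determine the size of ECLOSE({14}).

Start with {14}.
From 14 via lambda: add 6.
From 6 via lambda: add 8, 11.
From 11 via lambda: add 3, 7, 13.
From 3 via lambda: add 1.
lambda-closure = {1, 3, 6, 7, 8, 11, 13, 14}, which has 8 states.

8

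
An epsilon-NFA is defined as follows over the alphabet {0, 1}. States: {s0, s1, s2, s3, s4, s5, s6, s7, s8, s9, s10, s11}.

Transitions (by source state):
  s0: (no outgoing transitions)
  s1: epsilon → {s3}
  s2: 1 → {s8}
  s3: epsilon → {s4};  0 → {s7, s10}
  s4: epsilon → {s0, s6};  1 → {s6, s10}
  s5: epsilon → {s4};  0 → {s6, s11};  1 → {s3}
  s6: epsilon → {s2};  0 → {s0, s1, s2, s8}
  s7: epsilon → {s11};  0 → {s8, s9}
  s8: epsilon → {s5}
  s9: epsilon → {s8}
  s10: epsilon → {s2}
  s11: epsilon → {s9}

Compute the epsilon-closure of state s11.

Start with {s11}.
From s11 via epsilon: add s9.
From s9 via epsilon: add s8.
From s8 via epsilon: add s5.
From s5 via epsilon: add s4.
From s4 via epsilon: add s0, s6.
From s6 via epsilon: add s2.
No new states can be added; the closed set is {s0, s2, s4, s5, s6, s8, s9, s11}.

{s0, s2, s4, s5, s6, s8, s9, s11}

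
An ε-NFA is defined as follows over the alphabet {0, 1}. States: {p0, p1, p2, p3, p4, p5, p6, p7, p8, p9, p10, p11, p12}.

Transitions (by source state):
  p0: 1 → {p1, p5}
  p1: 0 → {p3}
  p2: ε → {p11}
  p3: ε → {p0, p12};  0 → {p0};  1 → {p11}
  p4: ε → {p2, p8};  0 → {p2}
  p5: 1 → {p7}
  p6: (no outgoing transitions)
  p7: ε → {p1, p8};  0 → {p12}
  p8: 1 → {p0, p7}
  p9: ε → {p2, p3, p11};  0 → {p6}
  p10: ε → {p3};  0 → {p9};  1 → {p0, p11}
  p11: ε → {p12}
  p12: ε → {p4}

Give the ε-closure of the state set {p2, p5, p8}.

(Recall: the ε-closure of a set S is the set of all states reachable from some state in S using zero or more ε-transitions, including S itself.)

Start with {p2, p5, p8}.
From p2 via ε: add p11.
From p11 via ε: add p12.
From p12 via ε: add p4.
No new states can be added; the closed set is {p2, p4, p5, p8, p11, p12}.

{p2, p4, p5, p8, p11, p12}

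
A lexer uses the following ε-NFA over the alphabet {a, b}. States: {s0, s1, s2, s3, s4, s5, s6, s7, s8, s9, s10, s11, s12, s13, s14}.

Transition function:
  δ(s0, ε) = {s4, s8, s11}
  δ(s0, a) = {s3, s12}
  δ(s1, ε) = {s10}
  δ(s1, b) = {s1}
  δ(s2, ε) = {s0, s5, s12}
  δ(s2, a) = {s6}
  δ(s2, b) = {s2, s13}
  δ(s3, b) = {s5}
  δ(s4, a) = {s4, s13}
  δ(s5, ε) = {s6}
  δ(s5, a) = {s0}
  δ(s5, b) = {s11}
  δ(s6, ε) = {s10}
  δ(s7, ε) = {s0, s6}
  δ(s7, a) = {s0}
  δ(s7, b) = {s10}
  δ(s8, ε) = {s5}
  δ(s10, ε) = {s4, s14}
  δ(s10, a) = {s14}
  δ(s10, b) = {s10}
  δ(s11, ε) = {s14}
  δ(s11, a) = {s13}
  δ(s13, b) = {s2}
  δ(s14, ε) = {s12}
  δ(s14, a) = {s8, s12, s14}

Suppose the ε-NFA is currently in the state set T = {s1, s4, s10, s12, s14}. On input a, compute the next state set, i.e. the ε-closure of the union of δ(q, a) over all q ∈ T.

s4 on a → {s4, s13}.
s10 on a → {s14}.
s14 on a → {s8, s12, s14}.
No a-transition from s1, s12.
Union after reading a: {s4, s8, s12, s13, s14}.
Now take the ε-closure:
From s8 via ε: add s5.
From s5 via ε: add s6.
From s6 via ε: add s10.
No new states can be added; the closed set is {s4, s5, s6, s8, s10, s12, s13, s14}.

{s4, s5, s6, s8, s10, s12, s13, s14}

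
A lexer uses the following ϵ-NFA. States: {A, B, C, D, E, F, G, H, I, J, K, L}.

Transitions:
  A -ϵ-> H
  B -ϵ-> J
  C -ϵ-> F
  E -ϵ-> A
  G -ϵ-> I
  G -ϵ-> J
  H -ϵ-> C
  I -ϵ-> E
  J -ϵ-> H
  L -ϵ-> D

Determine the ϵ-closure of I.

{A, C, E, F, H, I}

Start with {I}.
From I via ϵ: add E.
From E via ϵ: add A.
From A via ϵ: add H.
From H via ϵ: add C.
From C via ϵ: add F.
No new states can be added; the closed set is {A, C, E, F, H, I}.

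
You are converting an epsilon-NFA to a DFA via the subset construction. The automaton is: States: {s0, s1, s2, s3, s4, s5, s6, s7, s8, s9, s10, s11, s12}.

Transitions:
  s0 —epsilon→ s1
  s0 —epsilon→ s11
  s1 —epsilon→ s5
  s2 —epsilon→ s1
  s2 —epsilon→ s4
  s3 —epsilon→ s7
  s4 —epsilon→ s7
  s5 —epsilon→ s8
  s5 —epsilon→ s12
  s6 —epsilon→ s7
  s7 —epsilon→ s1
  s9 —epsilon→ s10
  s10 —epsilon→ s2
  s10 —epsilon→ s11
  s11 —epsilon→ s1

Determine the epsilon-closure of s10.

{s1, s2, s4, s5, s7, s8, s10, s11, s12}

Start with {s10}.
From s10 via epsilon: add s2, s11.
From s2 via epsilon: add s1, s4.
From s1 via epsilon: add s5.
From s4 via epsilon: add s7.
From s5 via epsilon: add s8, s12.
No new states can be added; the closed set is {s1, s2, s4, s5, s7, s8, s10, s11, s12}.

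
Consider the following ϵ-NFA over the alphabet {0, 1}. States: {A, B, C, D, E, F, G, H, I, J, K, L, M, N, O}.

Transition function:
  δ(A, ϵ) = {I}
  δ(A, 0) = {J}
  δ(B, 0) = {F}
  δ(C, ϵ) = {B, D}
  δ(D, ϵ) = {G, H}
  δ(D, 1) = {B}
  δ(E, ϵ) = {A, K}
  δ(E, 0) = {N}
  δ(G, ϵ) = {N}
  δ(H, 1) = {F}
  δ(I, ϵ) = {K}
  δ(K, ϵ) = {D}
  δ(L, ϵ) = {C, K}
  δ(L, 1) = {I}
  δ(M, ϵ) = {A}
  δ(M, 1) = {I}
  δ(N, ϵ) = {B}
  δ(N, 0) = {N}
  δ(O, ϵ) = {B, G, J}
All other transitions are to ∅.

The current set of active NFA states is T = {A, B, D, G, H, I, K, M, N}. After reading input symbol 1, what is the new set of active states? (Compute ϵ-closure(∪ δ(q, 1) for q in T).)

{B, D, F, G, H, I, K, N}

D on 1 → {B}.
H on 1 → {F}.
M on 1 → {I}.
No 1-transition from A, B, G, I, K, N.
Union after reading 1: {B, F, I}.
Now take the ϵ-closure:
From I via ϵ: add K.
From K via ϵ: add D.
From D via ϵ: add G, H.
From G via ϵ: add N.
No new states can be added; the closed set is {B, D, F, G, H, I, K, N}.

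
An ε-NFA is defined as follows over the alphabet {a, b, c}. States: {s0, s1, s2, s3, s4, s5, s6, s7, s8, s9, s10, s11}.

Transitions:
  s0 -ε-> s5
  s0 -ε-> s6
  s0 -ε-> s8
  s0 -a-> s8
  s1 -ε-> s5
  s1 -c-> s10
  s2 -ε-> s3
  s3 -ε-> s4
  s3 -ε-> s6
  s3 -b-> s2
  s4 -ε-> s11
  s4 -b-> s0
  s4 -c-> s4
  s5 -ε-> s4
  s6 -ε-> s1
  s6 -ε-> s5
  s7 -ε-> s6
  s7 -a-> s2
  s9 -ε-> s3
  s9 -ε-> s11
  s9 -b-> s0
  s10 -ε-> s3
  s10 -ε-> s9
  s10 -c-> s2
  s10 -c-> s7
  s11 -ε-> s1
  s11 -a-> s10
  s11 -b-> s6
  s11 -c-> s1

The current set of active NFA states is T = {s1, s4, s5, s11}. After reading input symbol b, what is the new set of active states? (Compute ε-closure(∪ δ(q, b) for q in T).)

s4 on b → {s0}.
s11 on b → {s6}.
No b-transition from s1, s5.
Union after reading b: {s0, s6}.
Now take the ε-closure:
From s0 via ε: add s5, s8.
From s6 via ε: add s1.
From s5 via ε: add s4.
From s4 via ε: add s11.
No new states can be added; the closed set is {s0, s1, s4, s5, s6, s8, s11}.

{s0, s1, s4, s5, s6, s8, s11}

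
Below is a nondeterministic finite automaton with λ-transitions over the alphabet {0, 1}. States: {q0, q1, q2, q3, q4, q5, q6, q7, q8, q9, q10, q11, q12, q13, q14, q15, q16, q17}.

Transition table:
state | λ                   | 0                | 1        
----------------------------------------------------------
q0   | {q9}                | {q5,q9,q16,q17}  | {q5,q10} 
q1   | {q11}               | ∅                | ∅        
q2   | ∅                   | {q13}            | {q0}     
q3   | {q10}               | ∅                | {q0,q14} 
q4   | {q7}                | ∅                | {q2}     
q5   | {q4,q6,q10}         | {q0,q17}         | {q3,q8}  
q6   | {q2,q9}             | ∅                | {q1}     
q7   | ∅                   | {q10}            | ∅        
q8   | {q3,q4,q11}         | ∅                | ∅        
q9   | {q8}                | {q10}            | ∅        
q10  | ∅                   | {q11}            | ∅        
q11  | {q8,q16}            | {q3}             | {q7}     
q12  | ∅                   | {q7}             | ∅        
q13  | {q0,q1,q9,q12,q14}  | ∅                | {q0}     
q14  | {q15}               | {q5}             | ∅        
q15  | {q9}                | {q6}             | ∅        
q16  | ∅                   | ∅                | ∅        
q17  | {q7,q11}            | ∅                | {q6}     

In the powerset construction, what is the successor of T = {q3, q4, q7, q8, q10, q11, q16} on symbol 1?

{q0, q2, q3, q4, q7, q8, q9, q10, q11, q14, q15, q16}

q3 on 1 → {q0, q14}.
q4 on 1 → {q2}.
q11 on 1 → {q7}.
No 1-transition from q7, q8, q10, q16.
Union after reading 1: {q0, q2, q7, q14}.
Now take the λ-closure:
From q0 via λ: add q9.
From q14 via λ: add q15.
From q9 via λ: add q8.
From q8 via λ: add q3, q4, q11.
From q3 via λ: add q10.
From q11 via λ: add q16.
No new states can be added; the closed set is {q0, q2, q3, q4, q7, q8, q9, q10, q11, q14, q15, q16}.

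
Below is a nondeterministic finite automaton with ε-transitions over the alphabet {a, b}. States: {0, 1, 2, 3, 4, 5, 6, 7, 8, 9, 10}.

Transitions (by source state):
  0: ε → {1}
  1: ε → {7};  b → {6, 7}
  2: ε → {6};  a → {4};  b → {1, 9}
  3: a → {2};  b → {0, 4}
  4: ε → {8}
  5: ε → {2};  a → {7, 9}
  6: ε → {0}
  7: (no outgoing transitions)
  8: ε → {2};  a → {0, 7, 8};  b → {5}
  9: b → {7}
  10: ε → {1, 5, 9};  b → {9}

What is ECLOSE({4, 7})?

Start with {4, 7}.
From 4 via ε: add 8.
From 8 via ε: add 2.
From 2 via ε: add 6.
From 6 via ε: add 0.
From 0 via ε: add 1.
No new states can be added; the closed set is {0, 1, 2, 4, 6, 7, 8}.

{0, 1, 2, 4, 6, 7, 8}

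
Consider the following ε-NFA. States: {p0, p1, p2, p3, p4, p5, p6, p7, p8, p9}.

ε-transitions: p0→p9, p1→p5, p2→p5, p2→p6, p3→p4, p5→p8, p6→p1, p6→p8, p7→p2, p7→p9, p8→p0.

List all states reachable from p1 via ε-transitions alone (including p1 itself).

{p0, p1, p5, p8, p9}

Start with {p1}.
From p1 via ε: add p5.
From p5 via ε: add p8.
From p8 via ε: add p0.
From p0 via ε: add p9.
No new states can be added; the closed set is {p0, p1, p5, p8, p9}.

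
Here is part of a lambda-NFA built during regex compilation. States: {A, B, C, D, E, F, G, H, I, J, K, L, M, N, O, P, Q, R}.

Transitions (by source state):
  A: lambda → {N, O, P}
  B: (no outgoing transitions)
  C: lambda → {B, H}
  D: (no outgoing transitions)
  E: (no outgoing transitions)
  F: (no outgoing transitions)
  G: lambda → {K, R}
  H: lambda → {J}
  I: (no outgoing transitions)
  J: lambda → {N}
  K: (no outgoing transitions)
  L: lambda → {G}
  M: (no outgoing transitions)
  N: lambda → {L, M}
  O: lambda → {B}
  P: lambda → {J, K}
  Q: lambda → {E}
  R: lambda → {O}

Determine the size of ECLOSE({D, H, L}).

11

Start with {D, H, L}.
From H via lambda: add J.
From L via lambda: add G.
From G via lambda: add K, R.
From J via lambda: add N.
From N via lambda: add M.
From R via lambda: add O.
From O via lambda: add B.
lambda-closure = {B, D, G, H, J, K, L, M, N, O, R}, which has 11 states.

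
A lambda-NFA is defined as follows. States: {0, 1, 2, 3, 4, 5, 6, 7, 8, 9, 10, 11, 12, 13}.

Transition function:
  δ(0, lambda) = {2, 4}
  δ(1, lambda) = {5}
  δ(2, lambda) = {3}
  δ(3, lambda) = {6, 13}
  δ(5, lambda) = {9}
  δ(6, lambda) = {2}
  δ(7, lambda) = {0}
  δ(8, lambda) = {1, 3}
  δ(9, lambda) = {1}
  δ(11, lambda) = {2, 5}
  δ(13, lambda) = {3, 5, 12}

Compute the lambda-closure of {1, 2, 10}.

Start with {1, 2, 10}.
From 1 via lambda: add 5.
From 2 via lambda: add 3.
From 3 via lambda: add 6, 13.
From 5 via lambda: add 9.
From 13 via lambda: add 12.
No new states can be added; the closed set is {1, 2, 3, 5, 6, 9, 10, 12, 13}.

{1, 2, 3, 5, 6, 9, 10, 12, 13}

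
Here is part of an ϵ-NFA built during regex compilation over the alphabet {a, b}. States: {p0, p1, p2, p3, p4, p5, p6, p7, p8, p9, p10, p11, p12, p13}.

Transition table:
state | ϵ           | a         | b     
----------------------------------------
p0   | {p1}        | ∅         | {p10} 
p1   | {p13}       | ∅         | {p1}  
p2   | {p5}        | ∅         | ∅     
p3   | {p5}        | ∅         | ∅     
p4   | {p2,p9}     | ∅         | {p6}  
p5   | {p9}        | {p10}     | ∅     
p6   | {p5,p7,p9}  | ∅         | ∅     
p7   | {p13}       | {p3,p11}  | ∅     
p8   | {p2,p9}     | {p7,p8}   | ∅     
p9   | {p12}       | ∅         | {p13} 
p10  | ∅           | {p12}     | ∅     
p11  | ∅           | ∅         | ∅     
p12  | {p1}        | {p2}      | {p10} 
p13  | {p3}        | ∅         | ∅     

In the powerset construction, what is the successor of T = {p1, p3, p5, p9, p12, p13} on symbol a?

p5 on a → {p10}.
p12 on a → {p2}.
No a-transition from p1, p3, p9, p13.
Union after reading a: {p2, p10}.
Now take the ϵ-closure:
From p2 via ϵ: add p5.
From p5 via ϵ: add p9.
From p9 via ϵ: add p12.
From p12 via ϵ: add p1.
From p1 via ϵ: add p13.
From p13 via ϵ: add p3.
No new states can be added; the closed set is {p1, p2, p3, p5, p9, p10, p12, p13}.

{p1, p2, p3, p5, p9, p10, p12, p13}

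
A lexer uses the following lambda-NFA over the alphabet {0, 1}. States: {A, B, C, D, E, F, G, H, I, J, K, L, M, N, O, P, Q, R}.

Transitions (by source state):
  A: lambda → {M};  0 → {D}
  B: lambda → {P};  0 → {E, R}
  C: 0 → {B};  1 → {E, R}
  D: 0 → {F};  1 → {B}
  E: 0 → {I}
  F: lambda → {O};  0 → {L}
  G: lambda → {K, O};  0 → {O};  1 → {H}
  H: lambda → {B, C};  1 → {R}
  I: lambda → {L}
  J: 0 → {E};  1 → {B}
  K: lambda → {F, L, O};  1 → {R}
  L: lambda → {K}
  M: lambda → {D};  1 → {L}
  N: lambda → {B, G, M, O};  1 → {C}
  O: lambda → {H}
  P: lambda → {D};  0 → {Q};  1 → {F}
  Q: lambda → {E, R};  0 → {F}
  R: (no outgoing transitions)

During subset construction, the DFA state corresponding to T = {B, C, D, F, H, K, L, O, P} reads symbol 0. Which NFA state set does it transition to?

B on 0 → {E, R}.
C on 0 → {B}.
D on 0 → {F}.
F on 0 → {L}.
P on 0 → {Q}.
No 0-transition from H, K, L, O.
Union after reading 0: {B, E, F, L, Q, R}.
Now take the lambda-closure:
From B via lambda: add P.
From F via lambda: add O.
From L via lambda: add K.
From O via lambda: add H.
From P via lambda: add D.
From H via lambda: add C.
No new states can be added; the closed set is {B, C, D, E, F, H, K, L, O, P, Q, R}.

{B, C, D, E, F, H, K, L, O, P, Q, R}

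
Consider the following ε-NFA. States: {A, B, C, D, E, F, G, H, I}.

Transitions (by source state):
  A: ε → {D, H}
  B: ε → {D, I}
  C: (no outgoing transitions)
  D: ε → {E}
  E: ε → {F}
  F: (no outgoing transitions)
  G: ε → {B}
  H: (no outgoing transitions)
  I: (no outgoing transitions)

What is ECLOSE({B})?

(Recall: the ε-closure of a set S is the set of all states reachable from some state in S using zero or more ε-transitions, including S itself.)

{B, D, E, F, I}

Start with {B}.
From B via ε: add D, I.
From D via ε: add E.
From E via ε: add F.
No new states can be added; the closed set is {B, D, E, F, I}.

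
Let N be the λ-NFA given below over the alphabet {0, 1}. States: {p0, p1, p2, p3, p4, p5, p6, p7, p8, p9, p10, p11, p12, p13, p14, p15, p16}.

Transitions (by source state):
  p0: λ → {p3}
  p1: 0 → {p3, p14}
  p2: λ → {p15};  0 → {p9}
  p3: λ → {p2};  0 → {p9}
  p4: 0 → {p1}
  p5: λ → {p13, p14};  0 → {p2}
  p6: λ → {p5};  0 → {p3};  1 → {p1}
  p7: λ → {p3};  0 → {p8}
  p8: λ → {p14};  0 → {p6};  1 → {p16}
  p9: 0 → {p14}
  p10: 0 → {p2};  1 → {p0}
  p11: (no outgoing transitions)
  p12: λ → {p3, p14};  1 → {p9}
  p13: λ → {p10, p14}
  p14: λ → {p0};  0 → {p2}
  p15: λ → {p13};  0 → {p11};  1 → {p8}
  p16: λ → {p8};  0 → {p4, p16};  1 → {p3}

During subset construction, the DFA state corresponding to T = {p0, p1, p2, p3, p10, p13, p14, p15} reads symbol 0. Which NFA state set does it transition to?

p1 on 0 → {p3, p14}.
p2 on 0 → {p9}.
p3 on 0 → {p9}.
p10 on 0 → {p2}.
p14 on 0 → {p2}.
p15 on 0 → {p11}.
No 0-transition from p0, p13.
Union after reading 0: {p2, p3, p9, p11, p14}.
Now take the λ-closure:
From p2 via λ: add p15.
From p14 via λ: add p0.
From p15 via λ: add p13.
From p13 via λ: add p10.
No new states can be added; the closed set is {p0, p2, p3, p9, p10, p11, p13, p14, p15}.

{p0, p2, p3, p9, p10, p11, p13, p14, p15}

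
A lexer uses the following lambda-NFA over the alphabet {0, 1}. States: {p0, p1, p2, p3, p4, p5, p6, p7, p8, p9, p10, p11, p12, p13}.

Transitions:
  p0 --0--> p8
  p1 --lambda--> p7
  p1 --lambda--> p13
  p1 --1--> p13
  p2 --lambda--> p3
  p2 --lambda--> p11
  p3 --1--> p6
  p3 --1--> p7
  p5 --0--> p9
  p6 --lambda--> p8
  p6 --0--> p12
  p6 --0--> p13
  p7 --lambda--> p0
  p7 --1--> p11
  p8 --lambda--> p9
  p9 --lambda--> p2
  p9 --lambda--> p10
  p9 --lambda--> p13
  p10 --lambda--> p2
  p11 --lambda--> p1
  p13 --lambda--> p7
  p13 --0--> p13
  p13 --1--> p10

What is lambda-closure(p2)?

Start with {p2}.
From p2 via lambda: add p3, p11.
From p11 via lambda: add p1.
From p1 via lambda: add p7, p13.
From p7 via lambda: add p0.
No new states can be added; the closed set is {p0, p1, p2, p3, p7, p11, p13}.

{p0, p1, p2, p3, p7, p11, p13}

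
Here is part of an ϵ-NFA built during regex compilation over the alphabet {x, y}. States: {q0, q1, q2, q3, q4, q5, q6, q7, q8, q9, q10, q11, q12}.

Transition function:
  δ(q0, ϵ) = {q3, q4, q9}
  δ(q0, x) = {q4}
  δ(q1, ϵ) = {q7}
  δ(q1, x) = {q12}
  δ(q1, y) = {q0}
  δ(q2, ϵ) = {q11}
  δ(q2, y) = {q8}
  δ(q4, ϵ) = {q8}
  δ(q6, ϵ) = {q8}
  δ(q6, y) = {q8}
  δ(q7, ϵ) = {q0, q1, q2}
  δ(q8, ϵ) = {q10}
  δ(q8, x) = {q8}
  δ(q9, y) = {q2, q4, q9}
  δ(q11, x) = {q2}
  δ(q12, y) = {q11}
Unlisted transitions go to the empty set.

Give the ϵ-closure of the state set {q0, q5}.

{q0, q3, q4, q5, q8, q9, q10}

Start with {q0, q5}.
From q0 via ϵ: add q3, q4, q9.
From q4 via ϵ: add q8.
From q8 via ϵ: add q10.
No new states can be added; the closed set is {q0, q3, q4, q5, q8, q9, q10}.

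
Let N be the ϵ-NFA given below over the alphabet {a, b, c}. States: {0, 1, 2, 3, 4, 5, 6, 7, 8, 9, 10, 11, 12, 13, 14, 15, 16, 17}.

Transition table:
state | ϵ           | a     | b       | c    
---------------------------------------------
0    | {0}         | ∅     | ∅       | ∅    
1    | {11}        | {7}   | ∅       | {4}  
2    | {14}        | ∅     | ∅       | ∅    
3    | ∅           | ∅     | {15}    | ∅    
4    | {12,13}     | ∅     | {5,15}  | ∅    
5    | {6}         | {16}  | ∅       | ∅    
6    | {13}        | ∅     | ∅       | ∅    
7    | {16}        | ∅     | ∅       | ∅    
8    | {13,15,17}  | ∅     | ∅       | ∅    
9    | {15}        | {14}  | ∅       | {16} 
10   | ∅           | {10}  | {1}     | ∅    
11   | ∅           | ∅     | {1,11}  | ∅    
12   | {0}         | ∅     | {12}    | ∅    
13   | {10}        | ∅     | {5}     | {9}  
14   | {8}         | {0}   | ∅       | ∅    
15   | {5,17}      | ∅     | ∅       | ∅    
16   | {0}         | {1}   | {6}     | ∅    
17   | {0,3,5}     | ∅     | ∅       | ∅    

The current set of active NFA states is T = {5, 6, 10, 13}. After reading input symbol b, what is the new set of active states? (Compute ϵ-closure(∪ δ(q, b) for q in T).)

{1, 5, 6, 10, 11, 13}

10 on b → {1}.
13 on b → {5}.
No b-transition from 5, 6.
Union after reading b: {1, 5}.
Now take the ϵ-closure:
From 1 via ϵ: add 11.
From 5 via ϵ: add 6.
From 6 via ϵ: add 13.
From 13 via ϵ: add 10.
No new states can be added; the closed set is {1, 5, 6, 10, 11, 13}.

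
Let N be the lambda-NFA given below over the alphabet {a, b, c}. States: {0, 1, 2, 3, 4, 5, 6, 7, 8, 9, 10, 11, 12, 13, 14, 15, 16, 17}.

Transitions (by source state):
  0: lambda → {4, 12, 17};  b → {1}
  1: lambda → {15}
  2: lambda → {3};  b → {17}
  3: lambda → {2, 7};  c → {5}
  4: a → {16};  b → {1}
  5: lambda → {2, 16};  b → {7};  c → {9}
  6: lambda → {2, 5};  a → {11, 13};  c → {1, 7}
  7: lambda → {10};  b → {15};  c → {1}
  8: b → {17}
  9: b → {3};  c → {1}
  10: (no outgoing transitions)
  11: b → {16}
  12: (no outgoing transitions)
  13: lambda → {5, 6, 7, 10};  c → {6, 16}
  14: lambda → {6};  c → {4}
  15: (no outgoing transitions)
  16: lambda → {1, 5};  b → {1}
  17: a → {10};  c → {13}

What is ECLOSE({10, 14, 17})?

{1, 2, 3, 5, 6, 7, 10, 14, 15, 16, 17}

Start with {10, 14, 17}.
From 14 via lambda: add 6.
From 6 via lambda: add 2, 5.
From 2 via lambda: add 3.
From 5 via lambda: add 16.
From 3 via lambda: add 7.
From 16 via lambda: add 1.
From 1 via lambda: add 15.
No new states can be added; the closed set is {1, 2, 3, 5, 6, 7, 10, 14, 15, 16, 17}.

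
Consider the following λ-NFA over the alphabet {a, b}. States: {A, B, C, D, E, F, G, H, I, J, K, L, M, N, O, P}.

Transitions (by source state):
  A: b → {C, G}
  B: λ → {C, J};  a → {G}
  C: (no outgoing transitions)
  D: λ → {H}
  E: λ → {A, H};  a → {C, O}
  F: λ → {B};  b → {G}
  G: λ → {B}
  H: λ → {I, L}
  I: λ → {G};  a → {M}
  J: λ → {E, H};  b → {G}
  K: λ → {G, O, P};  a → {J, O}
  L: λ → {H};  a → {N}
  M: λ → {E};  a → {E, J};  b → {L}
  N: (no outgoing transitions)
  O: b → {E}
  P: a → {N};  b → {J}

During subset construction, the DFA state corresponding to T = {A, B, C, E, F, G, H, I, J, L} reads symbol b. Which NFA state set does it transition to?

A on b → {C, G}.
F on b → {G}.
J on b → {G}.
No b-transition from B, C, E, G, H, I, L.
Union after reading b: {C, G}.
Now take the λ-closure:
From G via λ: add B.
From B via λ: add J.
From J via λ: add E, H.
From E via λ: add A.
From H via λ: add I, L.
No new states can be added; the closed set is {A, B, C, E, G, H, I, J, L}.

{A, B, C, E, G, H, I, J, L}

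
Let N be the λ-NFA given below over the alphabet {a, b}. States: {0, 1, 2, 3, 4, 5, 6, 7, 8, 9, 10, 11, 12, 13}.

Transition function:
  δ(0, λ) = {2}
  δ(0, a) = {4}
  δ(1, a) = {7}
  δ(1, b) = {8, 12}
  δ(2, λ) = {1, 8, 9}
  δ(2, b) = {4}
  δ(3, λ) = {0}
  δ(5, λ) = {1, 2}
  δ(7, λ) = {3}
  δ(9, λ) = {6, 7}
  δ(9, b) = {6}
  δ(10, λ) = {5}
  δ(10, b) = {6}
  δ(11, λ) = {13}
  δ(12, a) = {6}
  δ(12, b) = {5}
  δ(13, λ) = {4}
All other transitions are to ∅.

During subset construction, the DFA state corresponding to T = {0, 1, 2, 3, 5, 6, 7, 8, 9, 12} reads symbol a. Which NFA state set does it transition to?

0 on a → {4}.
1 on a → {7}.
12 on a → {6}.
No a-transition from 2, 3, 5, 6, 7, 8, 9.
Union after reading a: {4, 6, 7}.
Now take the λ-closure:
From 7 via λ: add 3.
From 3 via λ: add 0.
From 0 via λ: add 2.
From 2 via λ: add 1, 8, 9.
No new states can be added; the closed set is {0, 1, 2, 3, 4, 6, 7, 8, 9}.

{0, 1, 2, 3, 4, 6, 7, 8, 9}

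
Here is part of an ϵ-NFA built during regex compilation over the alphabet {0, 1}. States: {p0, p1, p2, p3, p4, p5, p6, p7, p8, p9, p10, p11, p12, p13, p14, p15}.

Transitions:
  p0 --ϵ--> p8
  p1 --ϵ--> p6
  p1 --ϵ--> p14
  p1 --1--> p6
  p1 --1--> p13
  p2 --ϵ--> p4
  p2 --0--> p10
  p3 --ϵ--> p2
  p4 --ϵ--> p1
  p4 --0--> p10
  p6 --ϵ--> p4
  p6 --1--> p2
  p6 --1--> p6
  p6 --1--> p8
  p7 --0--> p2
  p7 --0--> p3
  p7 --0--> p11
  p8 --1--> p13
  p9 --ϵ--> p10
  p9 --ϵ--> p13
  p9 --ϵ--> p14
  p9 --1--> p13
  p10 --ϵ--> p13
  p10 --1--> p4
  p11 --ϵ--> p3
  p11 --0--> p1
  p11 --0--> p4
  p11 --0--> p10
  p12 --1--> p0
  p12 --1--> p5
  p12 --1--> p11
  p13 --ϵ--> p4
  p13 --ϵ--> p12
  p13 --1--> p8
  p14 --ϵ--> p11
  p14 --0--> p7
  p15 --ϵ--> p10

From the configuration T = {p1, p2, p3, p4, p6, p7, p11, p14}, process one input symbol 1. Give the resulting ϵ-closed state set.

p1 on 1 → {p6, p13}.
p6 on 1 → {p2, p6, p8}.
No 1-transition from p2, p3, p4, p7, p11, p14.
Union after reading 1: {p2, p6, p8, p13}.
Now take the ϵ-closure:
From p2 via ϵ: add p4.
From p13 via ϵ: add p12.
From p4 via ϵ: add p1.
From p1 via ϵ: add p14.
From p14 via ϵ: add p11.
From p11 via ϵ: add p3.
No new states can be added; the closed set is {p1, p2, p3, p4, p6, p8, p11, p12, p13, p14}.

{p1, p2, p3, p4, p6, p8, p11, p12, p13, p14}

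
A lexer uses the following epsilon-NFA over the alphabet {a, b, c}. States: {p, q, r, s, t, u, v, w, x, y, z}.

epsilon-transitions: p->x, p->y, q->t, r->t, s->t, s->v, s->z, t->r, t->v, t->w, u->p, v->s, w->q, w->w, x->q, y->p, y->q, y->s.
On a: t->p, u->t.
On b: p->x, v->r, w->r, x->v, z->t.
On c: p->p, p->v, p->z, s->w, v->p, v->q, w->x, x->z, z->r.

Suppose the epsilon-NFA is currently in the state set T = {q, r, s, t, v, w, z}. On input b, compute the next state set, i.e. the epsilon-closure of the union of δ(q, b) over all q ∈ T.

{q, r, s, t, v, w, z}

v on b → {r}.
w on b → {r}.
z on b → {t}.
No b-transition from q, r, s, t.
Union after reading b: {r, t}.
Now take the epsilon-closure:
From t via epsilon: add v, w.
From v via epsilon: add s.
From w via epsilon: add q.
From s via epsilon: add z.
No new states can be added; the closed set is {q, r, s, t, v, w, z}.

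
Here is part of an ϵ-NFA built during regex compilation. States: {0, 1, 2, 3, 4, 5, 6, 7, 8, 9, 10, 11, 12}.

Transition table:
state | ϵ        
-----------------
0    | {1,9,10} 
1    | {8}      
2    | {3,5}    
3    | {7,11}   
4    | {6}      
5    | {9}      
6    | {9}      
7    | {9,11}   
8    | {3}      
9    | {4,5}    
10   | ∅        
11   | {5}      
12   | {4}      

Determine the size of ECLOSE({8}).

Start with {8}.
From 8 via ϵ: add 3.
From 3 via ϵ: add 7, 11.
From 7 via ϵ: add 9.
From 11 via ϵ: add 5.
From 9 via ϵ: add 4.
From 4 via ϵ: add 6.
ϵ-closure = {3, 4, 5, 6, 7, 8, 9, 11}, which has 8 states.

8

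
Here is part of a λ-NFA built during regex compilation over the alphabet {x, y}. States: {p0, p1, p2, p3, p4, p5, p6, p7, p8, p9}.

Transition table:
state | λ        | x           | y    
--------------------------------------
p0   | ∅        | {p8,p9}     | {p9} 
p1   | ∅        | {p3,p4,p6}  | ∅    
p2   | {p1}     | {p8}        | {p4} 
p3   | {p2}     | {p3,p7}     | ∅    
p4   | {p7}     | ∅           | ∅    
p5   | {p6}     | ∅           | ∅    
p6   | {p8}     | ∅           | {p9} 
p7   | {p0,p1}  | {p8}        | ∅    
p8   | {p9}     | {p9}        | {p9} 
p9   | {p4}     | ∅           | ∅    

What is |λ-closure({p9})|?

Start with {p9}.
From p9 via λ: add p4.
From p4 via λ: add p7.
From p7 via λ: add p0, p1.
λ-closure = {p0, p1, p4, p7, p9}, which has 5 states.

5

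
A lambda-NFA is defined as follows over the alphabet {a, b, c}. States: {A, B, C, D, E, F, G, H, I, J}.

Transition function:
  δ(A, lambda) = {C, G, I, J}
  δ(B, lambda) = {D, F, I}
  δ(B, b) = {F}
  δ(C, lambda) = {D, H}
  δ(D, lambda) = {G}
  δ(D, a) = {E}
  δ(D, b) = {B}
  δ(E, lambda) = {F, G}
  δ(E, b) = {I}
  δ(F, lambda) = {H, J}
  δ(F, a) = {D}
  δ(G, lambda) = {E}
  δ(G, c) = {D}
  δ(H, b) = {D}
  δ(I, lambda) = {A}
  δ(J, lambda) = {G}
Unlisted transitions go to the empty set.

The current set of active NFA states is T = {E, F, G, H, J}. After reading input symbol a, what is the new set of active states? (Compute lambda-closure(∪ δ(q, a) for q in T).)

F on a → {D}.
No a-transition from E, G, H, J.
Union after reading a: {D}.
Now take the lambda-closure:
From D via lambda: add G.
From G via lambda: add E.
From E via lambda: add F.
From F via lambda: add H, J.
No new states can be added; the closed set is {D, E, F, G, H, J}.

{D, E, F, G, H, J}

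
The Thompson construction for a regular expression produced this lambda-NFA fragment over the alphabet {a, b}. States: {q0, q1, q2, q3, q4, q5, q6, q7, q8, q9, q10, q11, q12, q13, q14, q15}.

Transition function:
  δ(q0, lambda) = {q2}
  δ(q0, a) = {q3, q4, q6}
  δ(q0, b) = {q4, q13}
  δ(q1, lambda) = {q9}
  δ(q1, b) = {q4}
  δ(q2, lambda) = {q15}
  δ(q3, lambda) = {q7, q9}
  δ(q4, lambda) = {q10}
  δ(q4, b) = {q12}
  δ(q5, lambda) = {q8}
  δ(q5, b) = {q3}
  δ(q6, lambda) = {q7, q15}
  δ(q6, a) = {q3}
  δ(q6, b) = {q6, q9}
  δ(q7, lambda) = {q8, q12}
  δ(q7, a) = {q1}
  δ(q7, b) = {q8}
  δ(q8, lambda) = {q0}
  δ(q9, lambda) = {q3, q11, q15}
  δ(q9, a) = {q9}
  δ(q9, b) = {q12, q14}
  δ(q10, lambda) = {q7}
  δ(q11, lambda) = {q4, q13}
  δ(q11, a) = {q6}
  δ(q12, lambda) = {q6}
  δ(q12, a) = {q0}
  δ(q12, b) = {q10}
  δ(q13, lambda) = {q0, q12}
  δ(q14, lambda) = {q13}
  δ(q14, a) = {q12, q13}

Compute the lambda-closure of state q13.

{q0, q2, q6, q7, q8, q12, q13, q15}

Start with {q13}.
From q13 via lambda: add q0, q12.
From q0 via lambda: add q2.
From q12 via lambda: add q6.
From q2 via lambda: add q15.
From q6 via lambda: add q7.
From q7 via lambda: add q8.
No new states can be added; the closed set is {q0, q2, q6, q7, q8, q12, q13, q15}.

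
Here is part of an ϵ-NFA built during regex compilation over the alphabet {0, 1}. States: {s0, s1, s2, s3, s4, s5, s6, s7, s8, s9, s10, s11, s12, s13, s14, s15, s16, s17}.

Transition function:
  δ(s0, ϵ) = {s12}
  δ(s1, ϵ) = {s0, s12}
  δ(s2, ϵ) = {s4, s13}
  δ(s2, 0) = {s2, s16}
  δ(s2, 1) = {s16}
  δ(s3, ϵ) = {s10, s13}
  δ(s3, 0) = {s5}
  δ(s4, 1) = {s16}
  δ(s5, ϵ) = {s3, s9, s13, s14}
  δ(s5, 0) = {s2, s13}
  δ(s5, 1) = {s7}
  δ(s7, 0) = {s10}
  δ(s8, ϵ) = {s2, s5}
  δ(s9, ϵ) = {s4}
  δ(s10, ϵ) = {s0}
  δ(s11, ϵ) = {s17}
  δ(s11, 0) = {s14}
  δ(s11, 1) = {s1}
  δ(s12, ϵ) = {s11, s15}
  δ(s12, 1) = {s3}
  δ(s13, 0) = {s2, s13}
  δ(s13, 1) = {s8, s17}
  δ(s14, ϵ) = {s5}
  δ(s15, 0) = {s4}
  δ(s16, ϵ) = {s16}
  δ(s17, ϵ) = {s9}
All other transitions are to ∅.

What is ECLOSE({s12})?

{s4, s9, s11, s12, s15, s17}

Start with {s12}.
From s12 via ϵ: add s11, s15.
From s11 via ϵ: add s17.
From s17 via ϵ: add s9.
From s9 via ϵ: add s4.
No new states can be added; the closed set is {s4, s9, s11, s12, s15, s17}.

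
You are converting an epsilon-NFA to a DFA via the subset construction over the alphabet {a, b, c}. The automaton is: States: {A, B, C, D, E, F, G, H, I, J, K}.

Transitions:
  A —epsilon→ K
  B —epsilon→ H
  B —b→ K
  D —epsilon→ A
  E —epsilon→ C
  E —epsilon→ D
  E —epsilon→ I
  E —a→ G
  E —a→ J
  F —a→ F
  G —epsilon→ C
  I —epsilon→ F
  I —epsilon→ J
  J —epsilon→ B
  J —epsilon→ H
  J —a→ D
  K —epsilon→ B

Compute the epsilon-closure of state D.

Start with {D}.
From D via epsilon: add A.
From A via epsilon: add K.
From K via epsilon: add B.
From B via epsilon: add H.
No new states can be added; the closed set is {A, B, D, H, K}.

{A, B, D, H, K}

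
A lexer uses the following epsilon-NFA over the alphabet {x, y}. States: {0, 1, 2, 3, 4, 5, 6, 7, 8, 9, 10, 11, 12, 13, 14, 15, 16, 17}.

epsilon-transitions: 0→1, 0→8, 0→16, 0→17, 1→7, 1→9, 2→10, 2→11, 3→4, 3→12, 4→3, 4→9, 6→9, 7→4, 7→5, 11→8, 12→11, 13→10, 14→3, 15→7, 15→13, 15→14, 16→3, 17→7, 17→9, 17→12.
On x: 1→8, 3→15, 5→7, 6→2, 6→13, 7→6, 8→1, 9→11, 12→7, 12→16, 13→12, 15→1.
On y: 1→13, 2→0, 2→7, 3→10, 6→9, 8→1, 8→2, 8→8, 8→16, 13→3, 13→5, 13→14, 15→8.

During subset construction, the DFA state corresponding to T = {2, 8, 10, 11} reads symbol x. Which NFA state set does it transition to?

8 on x → {1}.
No x-transition from 2, 10, 11.
Union after reading x: {1}.
Now take the epsilon-closure:
From 1 via epsilon: add 7, 9.
From 7 via epsilon: add 4, 5.
From 4 via epsilon: add 3.
From 3 via epsilon: add 12.
From 12 via epsilon: add 11.
From 11 via epsilon: add 8.
No new states can be added; the closed set is {1, 3, 4, 5, 7, 8, 9, 11, 12}.

{1, 3, 4, 5, 7, 8, 9, 11, 12}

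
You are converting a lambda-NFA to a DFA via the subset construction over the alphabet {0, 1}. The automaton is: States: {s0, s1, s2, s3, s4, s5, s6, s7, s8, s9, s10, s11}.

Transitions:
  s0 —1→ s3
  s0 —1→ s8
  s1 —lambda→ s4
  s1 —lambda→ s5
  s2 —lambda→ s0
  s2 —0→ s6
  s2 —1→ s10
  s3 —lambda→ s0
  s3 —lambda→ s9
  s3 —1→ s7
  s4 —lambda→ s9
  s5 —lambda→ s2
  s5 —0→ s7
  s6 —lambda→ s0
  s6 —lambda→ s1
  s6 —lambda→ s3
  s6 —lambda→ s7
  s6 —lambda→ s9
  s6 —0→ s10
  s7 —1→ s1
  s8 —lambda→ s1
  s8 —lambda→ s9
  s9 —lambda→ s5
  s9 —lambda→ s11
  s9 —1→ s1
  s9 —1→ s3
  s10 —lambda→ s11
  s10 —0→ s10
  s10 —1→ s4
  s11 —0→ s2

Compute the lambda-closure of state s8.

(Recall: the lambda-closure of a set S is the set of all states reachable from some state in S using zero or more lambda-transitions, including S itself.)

{s0, s1, s2, s4, s5, s8, s9, s11}

Start with {s8}.
From s8 via lambda: add s1, s9.
From s1 via lambda: add s4, s5.
From s9 via lambda: add s11.
From s5 via lambda: add s2.
From s2 via lambda: add s0.
No new states can be added; the closed set is {s0, s1, s2, s4, s5, s8, s9, s11}.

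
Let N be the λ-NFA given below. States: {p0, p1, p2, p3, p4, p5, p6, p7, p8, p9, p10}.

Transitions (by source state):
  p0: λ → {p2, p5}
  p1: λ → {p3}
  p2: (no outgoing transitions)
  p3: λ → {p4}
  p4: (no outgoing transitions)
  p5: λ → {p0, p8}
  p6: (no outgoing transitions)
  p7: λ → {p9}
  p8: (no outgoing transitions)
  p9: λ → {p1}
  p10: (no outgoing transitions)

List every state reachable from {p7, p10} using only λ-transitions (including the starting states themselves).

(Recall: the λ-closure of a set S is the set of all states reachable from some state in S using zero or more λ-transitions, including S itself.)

Start with {p7, p10}.
From p7 via λ: add p9.
From p9 via λ: add p1.
From p1 via λ: add p3.
From p3 via λ: add p4.
No new states can be added; the closed set is {p1, p3, p4, p7, p9, p10}.

{p1, p3, p4, p7, p9, p10}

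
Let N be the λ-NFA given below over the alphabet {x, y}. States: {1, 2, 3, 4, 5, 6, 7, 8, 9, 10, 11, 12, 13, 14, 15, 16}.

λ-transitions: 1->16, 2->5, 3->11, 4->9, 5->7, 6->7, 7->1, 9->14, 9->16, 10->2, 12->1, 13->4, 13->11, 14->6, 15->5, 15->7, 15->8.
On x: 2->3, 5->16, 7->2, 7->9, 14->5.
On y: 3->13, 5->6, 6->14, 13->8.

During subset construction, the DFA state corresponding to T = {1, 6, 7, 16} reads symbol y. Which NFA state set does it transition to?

{1, 6, 7, 14, 16}

6 on y → {14}.
No y-transition from 1, 7, 16.
Union after reading y: {14}.
Now take the λ-closure:
From 14 via λ: add 6.
From 6 via λ: add 7.
From 7 via λ: add 1.
From 1 via λ: add 16.
No new states can be added; the closed set is {1, 6, 7, 14, 16}.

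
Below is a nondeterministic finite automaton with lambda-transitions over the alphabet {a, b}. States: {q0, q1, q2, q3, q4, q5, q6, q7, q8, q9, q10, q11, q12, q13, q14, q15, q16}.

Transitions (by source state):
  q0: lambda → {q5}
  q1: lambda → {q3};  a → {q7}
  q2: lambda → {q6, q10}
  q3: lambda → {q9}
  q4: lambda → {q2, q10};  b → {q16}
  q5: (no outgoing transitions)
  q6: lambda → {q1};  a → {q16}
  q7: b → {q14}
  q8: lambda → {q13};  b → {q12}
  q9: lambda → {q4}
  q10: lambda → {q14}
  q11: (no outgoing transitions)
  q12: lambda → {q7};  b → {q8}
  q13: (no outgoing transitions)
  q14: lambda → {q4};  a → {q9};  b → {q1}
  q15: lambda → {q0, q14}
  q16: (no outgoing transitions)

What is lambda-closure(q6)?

{q1, q2, q3, q4, q6, q9, q10, q14}

Start with {q6}.
From q6 via lambda: add q1.
From q1 via lambda: add q3.
From q3 via lambda: add q9.
From q9 via lambda: add q4.
From q4 via lambda: add q2, q10.
From q10 via lambda: add q14.
No new states can be added; the closed set is {q1, q2, q3, q4, q6, q9, q10, q14}.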